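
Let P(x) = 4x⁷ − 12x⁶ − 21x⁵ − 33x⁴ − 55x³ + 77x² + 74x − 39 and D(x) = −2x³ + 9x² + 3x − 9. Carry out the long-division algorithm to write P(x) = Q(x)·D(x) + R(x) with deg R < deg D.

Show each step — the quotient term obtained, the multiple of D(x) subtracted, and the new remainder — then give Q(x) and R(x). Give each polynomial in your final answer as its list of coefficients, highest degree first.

Q = [-2, -3, -6, -6, 5]; R = [-4, 5, 6]

Step 1: lead(4x⁷ − 12x⁶ − 21x⁵ − 33x⁴ − 55x³ + 77x² + 74x − 39) ÷ lead(D) = 4x⁷ ÷ −2x³ = −2x⁴. Subtract (−2x⁴)·D = 4x⁷ − 18x⁶ − 6x⁵ + 18x⁴. Remainder: 6x⁶ − 15x⁵ − 51x⁴ − 55x³ + 77x² + 74x − 39.
Step 2: lead(6x⁶ − 15x⁵ − 51x⁴ − 55x³ + 77x² + 74x − 39) ÷ lead(D) = 6x⁶ ÷ −2x³ = −3x³. Subtract (−3x³)·D = 6x⁶ − 27x⁵ − 9x⁴ + 27x³. Remainder: 12x⁵ − 42x⁴ − 82x³ + 77x² + 74x − 39.
Step 3: lead(12x⁵ − 42x⁴ − 82x³ + 77x² + 74x − 39) ÷ lead(D) = 12x⁵ ÷ −2x³ = −6x². Subtract (−6x²)·D = 12x⁵ − 54x⁴ − 18x³ + 54x². Remainder: 12x⁴ − 64x³ + 23x² + 74x − 39.
Step 4: lead(12x⁴ − 64x³ + 23x² + 74x − 39) ÷ lead(D) = 12x⁴ ÷ −2x³ = −6x. Subtract (−6x)·D = 12x⁴ − 54x³ − 18x² + 54x. Remainder: −10x³ + 41x² + 20x − 39.
Step 5: lead(−10x³ + 41x² + 20x − 39) ÷ lead(D) = −10x³ ÷ −2x³ = 5. Subtract (5)·D = −10x³ + 45x² + 15x − 45. Remainder: −4x² + 5x + 6.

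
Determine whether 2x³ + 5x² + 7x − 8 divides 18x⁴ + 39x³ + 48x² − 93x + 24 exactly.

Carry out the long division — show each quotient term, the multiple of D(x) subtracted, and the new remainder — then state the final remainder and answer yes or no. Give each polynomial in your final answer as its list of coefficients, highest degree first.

R = [0], so D(x) is a factor of P(x). yes

Step 1: lead(18x⁴ + 39x³ + 48x² − 93x + 24) ÷ lead(D) = 18x⁴ ÷ 2x³ = 9x. Subtract (9x)·D = 18x⁴ + 45x³ + 63x² − 72x. Remainder: −6x³ − 15x² − 21x + 24.
Step 2: lead(−6x³ − 15x² − 21x + 24) ÷ lead(D) = −6x³ ÷ 2x³ = −3. Subtract (−3)·D = −6x³ − 15x² − 21x + 24. Remainder: 0.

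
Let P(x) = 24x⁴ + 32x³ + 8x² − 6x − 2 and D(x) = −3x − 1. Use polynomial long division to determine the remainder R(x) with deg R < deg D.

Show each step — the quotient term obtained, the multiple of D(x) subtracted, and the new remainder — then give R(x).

R(x) = 0

Step 1: lead(24x⁴ + 32x³ + 8x² − 6x − 2) ÷ lead(D) = 24x⁴ ÷ −3x = −8x³. Subtract (−8x³)·D = 24x⁴ + 8x³. Remainder: 24x³ + 8x² − 6x − 2.
Step 2: lead(24x³ + 8x² − 6x − 2) ÷ lead(D) = 24x³ ÷ −3x = −8x². Subtract (−8x²)·D = 24x³ + 8x². Remainder: −6x − 2.
Step 3: lead(−6x − 2) ÷ lead(D) = −6x ÷ −3x = 2. Subtract (2)·D = −6x − 2. Remainder: 0.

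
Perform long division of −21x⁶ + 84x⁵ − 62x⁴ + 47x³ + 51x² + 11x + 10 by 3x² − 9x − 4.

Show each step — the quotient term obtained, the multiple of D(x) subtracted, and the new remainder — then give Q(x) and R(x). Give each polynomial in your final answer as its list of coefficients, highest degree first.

Q = [-7, 7, -9, -2, -1]; R = [-6, 6]

Step 1: lead(−21x⁶ + 84x⁵ − 62x⁴ + 47x³ + 51x² + 11x + 10) ÷ lead(D) = −21x⁶ ÷ 3x² = −7x⁴. Subtract (−7x⁴)·D = −21x⁶ + 63x⁵ + 28x⁴. Remainder: 21x⁵ − 90x⁴ + 47x³ + 51x² + 11x + 10.
Step 2: lead(21x⁵ − 90x⁴ + 47x³ + 51x² + 11x + 10) ÷ lead(D) = 21x⁵ ÷ 3x² = 7x³. Subtract (7x³)·D = 21x⁵ − 63x⁴ − 28x³. Remainder: −27x⁴ + 75x³ + 51x² + 11x + 10.
Step 3: lead(−27x⁴ + 75x³ + 51x² + 11x + 10) ÷ lead(D) = −27x⁴ ÷ 3x² = −9x². Subtract (−9x²)·D = −27x⁴ + 81x³ + 36x². Remainder: −6x³ + 15x² + 11x + 10.
Step 4: lead(−6x³ + 15x² + 11x + 10) ÷ lead(D) = −6x³ ÷ 3x² = −2x. Subtract (−2x)·D = −6x³ + 18x² + 8x. Remainder: −3x² + 3x + 10.
Step 5: lead(−3x² + 3x + 10) ÷ lead(D) = −3x² ÷ 3x² = −1. Subtract (−1)·D = −3x² + 9x + 4. Remainder: −6x + 6.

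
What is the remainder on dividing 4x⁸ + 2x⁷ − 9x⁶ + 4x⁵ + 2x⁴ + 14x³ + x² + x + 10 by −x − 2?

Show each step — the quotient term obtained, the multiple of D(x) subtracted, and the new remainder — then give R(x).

Step 1: lead(4x⁸ + 2x⁷ − 9x⁶ + 4x⁵ + 2x⁴ + 14x³ + x² + x + 10) ÷ lead(D) = 4x⁸ ÷ −x = −4x⁷. Subtract (−4x⁷)·D = 4x⁸ + 8x⁷. Remainder: −6x⁷ − 9x⁶ + 4x⁵ + 2x⁴ + 14x³ + x² + x + 10.
Step 2: lead(−6x⁷ − 9x⁶ + 4x⁵ + 2x⁴ + 14x³ + x² + x + 10) ÷ lead(D) = −6x⁷ ÷ −x = 6x⁶. Subtract (6x⁶)·D = −6x⁷ − 12x⁶. Remainder: 3x⁶ + 4x⁵ + 2x⁴ + 14x³ + x² + x + 10.
Step 3: lead(3x⁶ + 4x⁵ + 2x⁴ + 14x³ + x² + x + 10) ÷ lead(D) = 3x⁶ ÷ −x = −3x⁵. Subtract (−3x⁵)·D = 3x⁶ + 6x⁵. Remainder: −2x⁵ + 2x⁴ + 14x³ + x² + x + 10.
Step 4: lead(−2x⁵ + 2x⁴ + 14x³ + x² + x + 10) ÷ lead(D) = −2x⁵ ÷ −x = 2x⁴. Subtract (2x⁴)·D = −2x⁵ − 4x⁴. Remainder: 6x⁴ + 14x³ + x² + x + 10.
Step 5: lead(6x⁴ + 14x³ + x² + x + 10) ÷ lead(D) = 6x⁴ ÷ −x = −6x³. Subtract (−6x³)·D = 6x⁴ + 12x³. Remainder: 2x³ + x² + x + 10.
Step 6: lead(2x³ + x² + x + 10) ÷ lead(D) = 2x³ ÷ −x = −2x². Subtract (−2x²)·D = 2x³ + 4x². Remainder: −3x² + x + 10.
Step 7: lead(−3x² + x + 10) ÷ lead(D) = −3x² ÷ −x = 3x. Subtract (3x)·D = −3x² − 6x. Remainder: 7x + 10.
Step 8: lead(7x + 10) ÷ lead(D) = 7x ÷ −x = −7. Subtract (−7)·D = 7x + 14. Remainder: −4.

R(x) = −4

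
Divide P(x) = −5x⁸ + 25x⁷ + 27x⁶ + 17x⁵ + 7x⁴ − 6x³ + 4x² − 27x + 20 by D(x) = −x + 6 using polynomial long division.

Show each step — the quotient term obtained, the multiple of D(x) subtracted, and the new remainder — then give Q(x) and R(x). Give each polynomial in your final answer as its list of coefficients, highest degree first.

Step 1: lead(−5x⁸ + 25x⁷ + 27x⁶ + 17x⁵ + 7x⁴ − 6x³ + 4x² − 27x + 20) ÷ lead(D) = −5x⁸ ÷ −x = 5x⁷. Subtract (5x⁷)·D = −5x⁸ + 30x⁷. Remainder: −5x⁷ + 27x⁶ + 17x⁵ + 7x⁴ − 6x³ + 4x² − 27x + 20.
Step 2: lead(−5x⁷ + 27x⁶ + 17x⁵ + 7x⁴ − 6x³ + 4x² − 27x + 20) ÷ lead(D) = −5x⁷ ÷ −x = 5x⁶. Subtract (5x⁶)·D = −5x⁷ + 30x⁶. Remainder: −3x⁶ + 17x⁵ + 7x⁴ − 6x³ + 4x² − 27x + 20.
Step 3: lead(−3x⁶ + 17x⁵ + 7x⁴ − 6x³ + 4x² − 27x + 20) ÷ lead(D) = −3x⁶ ÷ −x = 3x⁵. Subtract (3x⁵)·D = −3x⁶ + 18x⁵. Remainder: −x⁵ + 7x⁴ − 6x³ + 4x² − 27x + 20.
Step 4: lead(−x⁵ + 7x⁴ − 6x³ + 4x² − 27x + 20) ÷ lead(D) = −x⁵ ÷ −x = x⁴. Subtract (x⁴)·D = −x⁵ + 6x⁴. Remainder: x⁴ − 6x³ + 4x² − 27x + 20.
Step 5: lead(x⁴ − 6x³ + 4x² − 27x + 20) ÷ lead(D) = x⁴ ÷ −x = −x³. Subtract (−x³)·D = x⁴ − 6x³. Remainder: 4x² − 27x + 20.
Step 6: lead(4x² − 27x + 20) ÷ lead(D) = 4x² ÷ −x = −4x. Subtract (−4x)·D = 4x² − 24x. Remainder: −3x + 20.
Step 7: lead(−3x + 20) ÷ lead(D) = −3x ÷ −x = 3. Subtract (3)·D = −3x + 18. Remainder: 2.

Q = [5, 5, 3, 1, -1, 0, -4, 3]; R = [2]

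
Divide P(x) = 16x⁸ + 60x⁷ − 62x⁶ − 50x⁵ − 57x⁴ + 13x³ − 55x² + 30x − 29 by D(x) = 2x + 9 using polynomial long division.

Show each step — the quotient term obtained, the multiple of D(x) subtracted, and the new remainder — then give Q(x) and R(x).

Step 1: lead(16x⁸ + 60x⁷ − 62x⁶ − 50x⁵ − 57x⁴ + 13x³ − 55x² + 30x − 29) ÷ lead(D) = 16x⁸ ÷ 2x = 8x⁷. Subtract (8x⁷)·D = 16x⁸ + 72x⁷. Remainder: −12x⁷ − 62x⁶ − 50x⁵ − 57x⁴ + 13x³ − 55x² + 30x − 29.
Step 2: lead(−12x⁷ − 62x⁶ − 50x⁵ − 57x⁴ + 13x³ − 55x² + 30x − 29) ÷ lead(D) = −12x⁷ ÷ 2x = −6x⁶. Subtract (−6x⁶)·D = −12x⁷ − 54x⁶. Remainder: −8x⁶ − 50x⁵ − 57x⁴ + 13x³ − 55x² + 30x − 29.
Step 3: lead(−8x⁶ − 50x⁵ − 57x⁴ + 13x³ − 55x² + 30x − 29) ÷ lead(D) = −8x⁶ ÷ 2x = −4x⁵. Subtract (−4x⁵)·D = −8x⁶ − 36x⁵. Remainder: −14x⁵ − 57x⁴ + 13x³ − 55x² + 30x − 29.
Step 4: lead(−14x⁵ − 57x⁴ + 13x³ − 55x² + 30x − 29) ÷ lead(D) = −14x⁵ ÷ 2x = −7x⁴. Subtract (−7x⁴)·D = −14x⁵ − 63x⁴. Remainder: 6x⁴ + 13x³ − 55x² + 30x − 29.
Step 5: lead(6x⁴ + 13x³ − 55x² + 30x − 29) ÷ lead(D) = 6x⁴ ÷ 2x = 3x³. Subtract (3x³)·D = 6x⁴ + 27x³. Remainder: −14x³ − 55x² + 30x − 29.
Step 6: lead(−14x³ − 55x² + 30x − 29) ÷ lead(D) = −14x³ ÷ 2x = −7x². Subtract (−7x²)·D = −14x³ − 63x². Remainder: 8x² + 30x − 29.
Step 7: lead(8x² + 30x − 29) ÷ lead(D) = 8x² ÷ 2x = 4x. Subtract (4x)·D = 8x² + 36x. Remainder: −6x − 29.
Step 8: lead(−6x − 29) ÷ lead(D) = −6x ÷ 2x = −3. Subtract (−3)·D = −6x − 27. Remainder: −2.

Q(x) = 8x⁷ − 6x⁶ − 4x⁵ − 7x⁴ + 3x³ − 7x² + 4x − 3; R(x) = −2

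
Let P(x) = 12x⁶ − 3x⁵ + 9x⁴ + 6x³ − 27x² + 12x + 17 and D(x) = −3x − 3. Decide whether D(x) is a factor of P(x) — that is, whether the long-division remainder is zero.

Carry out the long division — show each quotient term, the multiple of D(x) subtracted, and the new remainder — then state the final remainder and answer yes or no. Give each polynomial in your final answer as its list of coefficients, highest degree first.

R = [-4], so D(x) is not a factor of P(x). no

Step 1: lead(12x⁶ − 3x⁵ + 9x⁴ + 6x³ − 27x² + 12x + 17) ÷ lead(D) = 12x⁶ ÷ −3x = −4x⁵. Subtract (−4x⁵)·D = 12x⁶ + 12x⁵. Remainder: −15x⁵ + 9x⁴ + 6x³ − 27x² + 12x + 17.
Step 2: lead(−15x⁵ + 9x⁴ + 6x³ − 27x² + 12x + 17) ÷ lead(D) = −15x⁵ ÷ −3x = 5x⁴. Subtract (5x⁴)·D = −15x⁵ − 15x⁴. Remainder: 24x⁴ + 6x³ − 27x² + 12x + 17.
Step 3: lead(24x⁴ + 6x³ − 27x² + 12x + 17) ÷ lead(D) = 24x⁴ ÷ −3x = −8x³. Subtract (−8x³)·D = 24x⁴ + 24x³. Remainder: −18x³ − 27x² + 12x + 17.
Step 4: lead(−18x³ − 27x² + 12x + 17) ÷ lead(D) = −18x³ ÷ −3x = 6x². Subtract (6x²)·D = −18x³ − 18x². Remainder: −9x² + 12x + 17.
Step 5: lead(−9x² + 12x + 17) ÷ lead(D) = −9x² ÷ −3x = 3x. Subtract (3x)·D = −9x² − 9x. Remainder: 21x + 17.
Step 6: lead(21x + 17) ÷ lead(D) = 21x ÷ −3x = −7. Subtract (−7)·D = 21x + 21. Remainder: −4.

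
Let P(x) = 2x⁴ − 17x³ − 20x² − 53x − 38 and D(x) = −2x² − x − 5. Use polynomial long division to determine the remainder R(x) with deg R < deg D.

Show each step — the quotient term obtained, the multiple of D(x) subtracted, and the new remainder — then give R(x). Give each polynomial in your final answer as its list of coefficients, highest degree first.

R = [2]

Step 1: lead(2x⁴ − 17x³ − 20x² − 53x − 38) ÷ lead(D) = 2x⁴ ÷ −2x² = −x². Subtract (−x²)·D = 2x⁴ + x³ + 5x². Remainder: −18x³ − 25x² − 53x − 38.
Step 2: lead(−18x³ − 25x² − 53x − 38) ÷ lead(D) = −18x³ ÷ −2x² = 9x. Subtract (9x)·D = −18x³ − 9x² − 45x. Remainder: −16x² − 8x − 38.
Step 3: lead(−16x² − 8x − 38) ÷ lead(D) = −16x² ÷ −2x² = 8. Subtract (8)·D = −16x² − 8x − 40. Remainder: 2.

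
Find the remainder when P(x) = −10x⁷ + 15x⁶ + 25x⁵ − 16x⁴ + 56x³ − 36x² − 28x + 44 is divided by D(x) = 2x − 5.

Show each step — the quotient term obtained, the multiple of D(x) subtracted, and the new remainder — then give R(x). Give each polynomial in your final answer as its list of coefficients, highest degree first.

Step 1: lead(−10x⁷ + 15x⁶ + 25x⁵ − 16x⁴ + 56x³ − 36x² − 28x + 44) ÷ lead(D) = −10x⁷ ÷ 2x = −5x⁶. Subtract (−5x⁶)·D = −10x⁷ + 25x⁶. Remainder: −10x⁶ + 25x⁵ − 16x⁴ + 56x³ − 36x² − 28x + 44.
Step 2: lead(−10x⁶ + 25x⁵ − 16x⁴ + 56x³ − 36x² − 28x + 44) ÷ lead(D) = −10x⁶ ÷ 2x = −5x⁵. Subtract (−5x⁵)·D = −10x⁶ + 25x⁵. Remainder: −16x⁴ + 56x³ − 36x² − 28x + 44.
Step 3: lead(−16x⁴ + 56x³ − 36x² − 28x + 44) ÷ lead(D) = −16x⁴ ÷ 2x = −8x³. Subtract (−8x³)·D = −16x⁴ + 40x³. Remainder: 16x³ − 36x² − 28x + 44.
Step 4: lead(16x³ − 36x² − 28x + 44) ÷ lead(D) = 16x³ ÷ 2x = 8x². Subtract (8x²)·D = 16x³ − 40x². Remainder: 4x² − 28x + 44.
Step 5: lead(4x² − 28x + 44) ÷ lead(D) = 4x² ÷ 2x = 2x. Subtract (2x)·D = 4x² − 10x. Remainder: −18x + 44.
Step 6: lead(−18x + 44) ÷ lead(D) = −18x ÷ 2x = −9. Subtract (−9)·D = −18x + 45. Remainder: −1.

R = [-1]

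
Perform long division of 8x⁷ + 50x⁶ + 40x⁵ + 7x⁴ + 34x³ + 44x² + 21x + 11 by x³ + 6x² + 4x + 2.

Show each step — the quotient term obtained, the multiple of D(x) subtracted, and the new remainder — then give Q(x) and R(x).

Step 1: lead(8x⁷ + 50x⁶ + 40x⁵ + 7x⁴ + 34x³ + 44x² + 21x + 11) ÷ lead(D) = 8x⁷ ÷ x³ = 8x⁴. Subtract (8x⁴)·D = 8x⁷ + 48x⁶ + 32x⁵ + 16x⁴. Remainder: 2x⁶ + 8x⁵ − 9x⁴ + 34x³ + 44x² + 21x + 11.
Step 2: lead(2x⁶ + 8x⁵ − 9x⁴ + 34x³ + 44x² + 21x + 11) ÷ lead(D) = 2x⁶ ÷ x³ = 2x³. Subtract (2x³)·D = 2x⁶ + 12x⁵ + 8x⁴ + 4x³. Remainder: −4x⁵ − 17x⁴ + 30x³ + 44x² + 21x + 11.
Step 3: lead(−4x⁵ − 17x⁴ + 30x³ + 44x² + 21x + 11) ÷ lead(D) = −4x⁵ ÷ x³ = −4x². Subtract (−4x²)·D = −4x⁵ − 24x⁴ − 16x³ − 8x². Remainder: 7x⁴ + 46x³ + 52x² + 21x + 11.
Step 4: lead(7x⁴ + 46x³ + 52x² + 21x + 11) ÷ lead(D) = 7x⁴ ÷ x³ = 7x. Subtract (7x)·D = 7x⁴ + 42x³ + 28x² + 14x. Remainder: 4x³ + 24x² + 7x + 11.
Step 5: lead(4x³ + 24x² + 7x + 11) ÷ lead(D) = 4x³ ÷ x³ = 4. Subtract (4)·D = 4x³ + 24x² + 16x + 8. Remainder: −9x + 3.

Q(x) = 8x⁴ + 2x³ − 4x² + 7x + 4; R(x) = −9x + 3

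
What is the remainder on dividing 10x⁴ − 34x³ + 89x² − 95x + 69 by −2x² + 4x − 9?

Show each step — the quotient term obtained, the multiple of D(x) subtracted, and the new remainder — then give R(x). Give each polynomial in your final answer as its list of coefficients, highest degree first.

R = [-3]

Step 1: lead(10x⁴ − 34x³ + 89x² − 95x + 69) ÷ lead(D) = 10x⁴ ÷ −2x² = −5x². Subtract (−5x²)·D = 10x⁴ − 20x³ + 45x². Remainder: −14x³ + 44x² − 95x + 69.
Step 2: lead(−14x³ + 44x² − 95x + 69) ÷ lead(D) = −14x³ ÷ −2x² = 7x. Subtract (7x)·D = −14x³ + 28x² − 63x. Remainder: 16x² − 32x + 69.
Step 3: lead(16x² − 32x + 69) ÷ lead(D) = 16x² ÷ −2x² = −8. Subtract (−8)·D = 16x² − 32x + 72. Remainder: −3.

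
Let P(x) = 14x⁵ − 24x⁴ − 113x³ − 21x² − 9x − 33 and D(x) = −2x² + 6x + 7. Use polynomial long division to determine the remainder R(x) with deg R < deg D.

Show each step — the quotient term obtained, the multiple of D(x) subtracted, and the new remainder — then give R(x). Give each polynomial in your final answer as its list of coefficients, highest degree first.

Step 1: lead(14x⁵ − 24x⁴ − 113x³ − 21x² − 9x − 33) ÷ lead(D) = 14x⁵ ÷ −2x² = −7x³. Subtract (−7x³)·D = 14x⁵ − 42x⁴ − 49x³. Remainder: 18x⁴ − 64x³ − 21x² − 9x − 33.
Step 2: lead(18x⁴ − 64x³ − 21x² − 9x − 33) ÷ lead(D) = 18x⁴ ÷ −2x² = −9x². Subtract (−9x²)·D = 18x⁴ − 54x³ − 63x². Remainder: −10x³ + 42x² − 9x − 33.
Step 3: lead(−10x³ + 42x² − 9x − 33) ÷ lead(D) = −10x³ ÷ −2x² = 5x. Subtract (5x)·D = −10x³ + 30x² + 35x. Remainder: 12x² − 44x − 33.
Step 4: lead(12x² − 44x − 33) ÷ lead(D) = 12x² ÷ −2x² = −6. Subtract (−6)·D = 12x² − 36x − 42. Remainder: −8x + 9.

R = [-8, 9]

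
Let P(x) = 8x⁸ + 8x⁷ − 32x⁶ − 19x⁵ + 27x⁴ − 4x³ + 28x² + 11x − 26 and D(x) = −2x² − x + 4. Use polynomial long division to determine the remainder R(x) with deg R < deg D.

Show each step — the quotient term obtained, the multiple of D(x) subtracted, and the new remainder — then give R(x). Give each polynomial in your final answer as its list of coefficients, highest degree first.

Step 1: lead(8x⁸ + 8x⁷ − 32x⁶ − 19x⁵ + 27x⁴ − 4x³ + 28x² + 11x − 26) ÷ lead(D) = 8x⁸ ÷ −2x² = −4x⁶. Subtract (−4x⁶)·D = 8x⁸ + 4x⁷ − 16x⁶. Remainder: 4x⁷ − 16x⁶ − 19x⁵ + 27x⁴ − 4x³ + 28x² + 11x − 26.
Step 2: lead(4x⁷ − 16x⁶ − 19x⁵ + 27x⁴ − 4x³ + 28x² + 11x − 26) ÷ lead(D) = 4x⁷ ÷ −2x² = −2x⁵. Subtract (−2x⁵)·D = 4x⁷ + 2x⁶ − 8x⁵. Remainder: −18x⁶ − 11x⁵ + 27x⁴ − 4x³ + 28x² + 11x − 26.
Step 3: lead(−18x⁶ − 11x⁵ + 27x⁴ − 4x³ + 28x² + 11x − 26) ÷ lead(D) = −18x⁶ ÷ −2x² = 9x⁴. Subtract (9x⁴)·D = −18x⁶ − 9x⁵ + 36x⁴. Remainder: −2x⁵ − 9x⁴ − 4x³ + 28x² + 11x − 26.
Step 4: lead(−2x⁵ − 9x⁴ − 4x³ + 28x² + 11x − 26) ÷ lead(D) = −2x⁵ ÷ −2x² = x³. Subtract (x³)·D = −2x⁵ − x⁴ + 4x³. Remainder: −8x⁴ − 8x³ + 28x² + 11x − 26.
Step 5: lead(−8x⁴ − 8x³ + 28x² + 11x − 26) ÷ lead(D) = −8x⁴ ÷ −2x² = 4x². Subtract (4x²)·D = −8x⁴ − 4x³ + 16x². Remainder: −4x³ + 12x² + 11x − 26.
Step 6: lead(−4x³ + 12x² + 11x − 26) ÷ lead(D) = −4x³ ÷ −2x² = 2x. Subtract (2x)·D = −4x³ − 2x² + 8x. Remainder: 14x² + 3x − 26.
Step 7: lead(14x² + 3x − 26) ÷ lead(D) = 14x² ÷ −2x² = −7. Subtract (−7)·D = 14x² + 7x − 28. Remainder: −4x + 2.

R = [-4, 2]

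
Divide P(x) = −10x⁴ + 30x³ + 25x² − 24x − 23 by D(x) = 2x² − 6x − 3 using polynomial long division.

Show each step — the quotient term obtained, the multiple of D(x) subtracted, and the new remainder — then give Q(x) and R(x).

Q(x) = −5x² + 5; R(x) = 6x − 8

Step 1: lead(−10x⁴ + 30x³ + 25x² − 24x − 23) ÷ lead(D) = −10x⁴ ÷ 2x² = −5x². Subtract (−5x²)·D = −10x⁴ + 30x³ + 15x². Remainder: 10x² − 24x − 23.
Step 2: lead(10x² − 24x − 23) ÷ lead(D) = 10x² ÷ 2x² = 5. Subtract (5)·D = 10x² − 30x − 15. Remainder: 6x − 8.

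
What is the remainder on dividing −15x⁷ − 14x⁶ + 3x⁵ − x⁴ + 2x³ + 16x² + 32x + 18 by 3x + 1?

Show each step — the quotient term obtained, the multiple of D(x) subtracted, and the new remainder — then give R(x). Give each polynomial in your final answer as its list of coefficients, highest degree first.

Step 1: lead(−15x⁷ − 14x⁶ + 3x⁵ − x⁴ + 2x³ + 16x² + 32x + 18) ÷ lead(D) = −15x⁷ ÷ 3x = −5x⁶. Subtract (−5x⁶)·D = −15x⁷ − 5x⁶. Remainder: −9x⁶ + 3x⁵ − x⁴ + 2x³ + 16x² + 32x + 18.
Step 2: lead(−9x⁶ + 3x⁵ − x⁴ + 2x³ + 16x² + 32x + 18) ÷ lead(D) = −9x⁶ ÷ 3x = −3x⁵. Subtract (−3x⁵)·D = −9x⁶ − 3x⁵. Remainder: 6x⁵ − x⁴ + 2x³ + 16x² + 32x + 18.
Step 3: lead(6x⁵ − x⁴ + 2x³ + 16x² + 32x + 18) ÷ lead(D) = 6x⁵ ÷ 3x = 2x⁴. Subtract (2x⁴)·D = 6x⁵ + 2x⁴. Remainder: −3x⁴ + 2x³ + 16x² + 32x + 18.
Step 4: lead(−3x⁴ + 2x³ + 16x² + 32x + 18) ÷ lead(D) = −3x⁴ ÷ 3x = −x³. Subtract (−x³)·D = −3x⁴ − x³. Remainder: 3x³ + 16x² + 32x + 18.
Step 5: lead(3x³ + 16x² + 32x + 18) ÷ lead(D) = 3x³ ÷ 3x = x². Subtract (x²)·D = 3x³ + x². Remainder: 15x² + 32x + 18.
Step 6: lead(15x² + 32x + 18) ÷ lead(D) = 15x² ÷ 3x = 5x. Subtract (5x)·D = 15x² + 5x. Remainder: 27x + 18.
Step 7: lead(27x + 18) ÷ lead(D) = 27x ÷ 3x = 9. Subtract (9)·D = 27x + 9. Remainder: 9.

R = [9]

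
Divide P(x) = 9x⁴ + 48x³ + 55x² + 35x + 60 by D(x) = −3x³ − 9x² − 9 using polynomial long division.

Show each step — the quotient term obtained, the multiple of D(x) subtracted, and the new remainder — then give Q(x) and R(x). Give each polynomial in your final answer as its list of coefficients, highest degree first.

Q = [-3, -7]; R = [-8, 8, -3]

Step 1: lead(9x⁴ + 48x³ + 55x² + 35x + 60) ÷ lead(D) = 9x⁴ ÷ −3x³ = −3x. Subtract (−3x)·D = 9x⁴ + 27x³ + 27x. Remainder: 21x³ + 55x² + 8x + 60.
Step 2: lead(21x³ + 55x² + 8x + 60) ÷ lead(D) = 21x³ ÷ −3x³ = −7. Subtract (−7)·D = 21x³ + 63x² + 63. Remainder: −8x² + 8x − 3.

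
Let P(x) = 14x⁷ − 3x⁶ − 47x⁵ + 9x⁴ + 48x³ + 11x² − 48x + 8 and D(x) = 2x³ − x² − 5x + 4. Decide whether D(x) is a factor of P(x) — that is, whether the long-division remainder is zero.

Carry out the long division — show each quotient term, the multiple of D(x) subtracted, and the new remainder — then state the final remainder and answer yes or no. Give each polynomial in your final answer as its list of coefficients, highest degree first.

Step 1: lead(14x⁷ − 3x⁶ − 47x⁵ + 9x⁴ + 48x³ + 11x² − 48x + 8) ÷ lead(D) = 14x⁷ ÷ 2x³ = 7x⁴. Subtract (7x⁴)·D = 14x⁷ − 7x⁶ − 35x⁵ + 28x⁴. Remainder: 4x⁶ − 12x⁵ − 19x⁴ + 48x³ + 11x² − 48x + 8.
Step 2: lead(4x⁶ − 12x⁵ − 19x⁴ + 48x³ + 11x² − 48x + 8) ÷ lead(D) = 4x⁶ ÷ 2x³ = 2x³. Subtract (2x³)·D = 4x⁶ − 2x⁵ − 10x⁴ + 8x³. Remainder: −10x⁵ − 9x⁴ + 40x³ + 11x² − 48x + 8.
Step 3: lead(−10x⁵ − 9x⁴ + 40x³ + 11x² − 48x + 8) ÷ lead(D) = −10x⁵ ÷ 2x³ = −5x². Subtract (−5x²)·D = −10x⁵ + 5x⁴ + 25x³ − 20x². Remainder: −14x⁴ + 15x³ + 31x² − 48x + 8.
Step 4: lead(−14x⁴ + 15x³ + 31x² − 48x + 8) ÷ lead(D) = −14x⁴ ÷ 2x³ = −7x. Subtract (−7x)·D = −14x⁴ + 7x³ + 35x² − 28x. Remainder: 8x³ − 4x² − 20x + 8.
Step 5: lead(8x³ − 4x² − 20x + 8) ÷ lead(D) = 8x³ ÷ 2x³ = 4. Subtract (4)·D = 8x³ − 4x² − 20x + 16. Remainder: −8.

R = [-8], so D(x) is not a factor of P(x). no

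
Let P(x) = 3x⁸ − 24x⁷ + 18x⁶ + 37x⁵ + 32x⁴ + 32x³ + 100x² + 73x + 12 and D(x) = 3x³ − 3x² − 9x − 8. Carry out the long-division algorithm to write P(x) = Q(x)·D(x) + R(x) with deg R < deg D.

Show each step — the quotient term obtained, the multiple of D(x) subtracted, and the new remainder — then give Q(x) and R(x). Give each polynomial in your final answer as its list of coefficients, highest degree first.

Step 1: lead(3x⁸ − 24x⁷ + 18x⁶ + 37x⁵ + 32x⁴ + 32x³ + 100x² + 73x + 12) ÷ lead(D) = 3x⁸ ÷ 3x³ = x⁵. Subtract (x⁵)·D = 3x⁸ − 3x⁷ − 9x⁶ − 8x⁵. Remainder: −21x⁷ + 27x⁶ + 45x⁵ + 32x⁴ + 32x³ + 100x² + 73x + 12.
Step 2: lead(−21x⁷ + 27x⁶ + 45x⁵ + 32x⁴ + 32x³ + 100x² + 73x + 12) ÷ lead(D) = −21x⁷ ÷ 3x³ = −7x⁴. Subtract (−7x⁴)·D = −21x⁷ + 21x⁶ + 63x⁵ + 56x⁴. Remainder: 6x⁶ − 18x⁵ − 24x⁴ + 32x³ + 100x² + 73x + 12.
Step 3: lead(6x⁶ − 18x⁵ − 24x⁴ + 32x³ + 100x² + 73x + 12) ÷ lead(D) = 6x⁶ ÷ 3x³ = 2x³. Subtract (2x³)·D = 6x⁶ − 6x⁵ − 18x⁴ − 16x³. Remainder: −12x⁵ − 6x⁴ + 48x³ + 100x² + 73x + 12.
Step 4: lead(−12x⁵ − 6x⁴ + 48x³ + 100x² + 73x + 12) ÷ lead(D) = −12x⁵ ÷ 3x³ = −4x². Subtract (−4x²)·D = −12x⁵ + 12x⁴ + 36x³ + 32x². Remainder: −18x⁴ + 12x³ + 68x² + 73x + 12.
Step 5: lead(−18x⁴ + 12x³ + 68x² + 73x + 12) ÷ lead(D) = −18x⁴ ÷ 3x³ = −6x. Subtract (−6x)·D = −18x⁴ + 18x³ + 54x² + 48x. Remainder: −6x³ + 14x² + 25x + 12.
Step 6: lead(−6x³ + 14x² + 25x + 12) ÷ lead(D) = −6x³ ÷ 3x³ = −2. Subtract (−2)·D = −6x³ + 6x² + 18x + 16. Remainder: 8x² + 7x − 4.

Q = [1, -7, 2, -4, -6, -2]; R = [8, 7, -4]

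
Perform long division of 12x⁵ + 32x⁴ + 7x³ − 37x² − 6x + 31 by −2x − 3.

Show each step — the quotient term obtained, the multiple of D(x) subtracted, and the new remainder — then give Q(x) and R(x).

Q(x) = −6x⁴ − 7x³ + 7x² + 8x − 9; R(x) = 4

Step 1: lead(12x⁵ + 32x⁴ + 7x³ − 37x² − 6x + 31) ÷ lead(D) = 12x⁵ ÷ −2x = −6x⁴. Subtract (−6x⁴)·D = 12x⁵ + 18x⁴. Remainder: 14x⁴ + 7x³ − 37x² − 6x + 31.
Step 2: lead(14x⁴ + 7x³ − 37x² − 6x + 31) ÷ lead(D) = 14x⁴ ÷ −2x = −7x³. Subtract (−7x³)·D = 14x⁴ + 21x³. Remainder: −14x³ − 37x² − 6x + 31.
Step 3: lead(−14x³ − 37x² − 6x + 31) ÷ lead(D) = −14x³ ÷ −2x = 7x². Subtract (7x²)·D = −14x³ − 21x². Remainder: −16x² − 6x + 31.
Step 4: lead(−16x² − 6x + 31) ÷ lead(D) = −16x² ÷ −2x = 8x. Subtract (8x)·D = −16x² − 24x. Remainder: 18x + 31.
Step 5: lead(18x + 31) ÷ lead(D) = 18x ÷ −2x = −9. Subtract (−9)·D = 18x + 27. Remainder: 4.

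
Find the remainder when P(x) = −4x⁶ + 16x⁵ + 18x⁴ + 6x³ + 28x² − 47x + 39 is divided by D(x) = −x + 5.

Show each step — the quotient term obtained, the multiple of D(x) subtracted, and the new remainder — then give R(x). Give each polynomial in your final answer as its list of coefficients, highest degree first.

R = [4]

Step 1: lead(−4x⁶ + 16x⁵ + 18x⁴ + 6x³ + 28x² − 47x + 39) ÷ lead(D) = −4x⁶ ÷ −x = 4x⁵. Subtract (4x⁵)·D = −4x⁶ + 20x⁵. Remainder: −4x⁵ + 18x⁴ + 6x³ + 28x² − 47x + 39.
Step 2: lead(−4x⁵ + 18x⁴ + 6x³ + 28x² − 47x + 39) ÷ lead(D) = −4x⁵ ÷ −x = 4x⁴. Subtract (4x⁴)·D = −4x⁵ + 20x⁴. Remainder: −2x⁴ + 6x³ + 28x² − 47x + 39.
Step 3: lead(−2x⁴ + 6x³ + 28x² − 47x + 39) ÷ lead(D) = −2x⁴ ÷ −x = 2x³. Subtract (2x³)·D = −2x⁴ + 10x³. Remainder: −4x³ + 28x² − 47x + 39.
Step 4: lead(−4x³ + 28x² − 47x + 39) ÷ lead(D) = −4x³ ÷ −x = 4x². Subtract (4x²)·D = −4x³ + 20x². Remainder: 8x² − 47x + 39.
Step 5: lead(8x² − 47x + 39) ÷ lead(D) = 8x² ÷ −x = −8x. Subtract (−8x)·D = 8x² − 40x. Remainder: −7x + 39.
Step 6: lead(−7x + 39) ÷ lead(D) = −7x ÷ −x = 7. Subtract (7)·D = −7x + 35. Remainder: 4.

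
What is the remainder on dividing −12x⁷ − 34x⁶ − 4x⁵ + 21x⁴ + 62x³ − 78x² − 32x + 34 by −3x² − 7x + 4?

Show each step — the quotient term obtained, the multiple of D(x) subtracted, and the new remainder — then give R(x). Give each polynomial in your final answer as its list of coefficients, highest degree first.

R = [5, 6]

Step 1: lead(−12x⁷ − 34x⁶ − 4x⁵ + 21x⁴ + 62x³ − 78x² − 32x + 34) ÷ lead(D) = −12x⁷ ÷ −3x² = 4x⁵. Subtract (4x⁵)·D = −12x⁷ − 28x⁶ + 16x⁵. Remainder: −6x⁶ − 20x⁵ + 21x⁴ + 62x³ − 78x² − 32x + 34.
Step 2: lead(−6x⁶ − 20x⁵ + 21x⁴ + 62x³ − 78x² − 32x + 34) ÷ lead(D) = −6x⁶ ÷ −3x² = 2x⁴. Subtract (2x⁴)·D = −6x⁶ − 14x⁵ + 8x⁴. Remainder: −6x⁵ + 13x⁴ + 62x³ − 78x² − 32x + 34.
Step 3: lead(−6x⁵ + 13x⁴ + 62x³ − 78x² − 32x + 34) ÷ lead(D) = −6x⁵ ÷ −3x² = 2x³. Subtract (2x³)·D = −6x⁵ − 14x⁴ + 8x³. Remainder: 27x⁴ + 54x³ − 78x² − 32x + 34.
Step 4: lead(27x⁴ + 54x³ − 78x² − 32x + 34) ÷ lead(D) = 27x⁴ ÷ −3x² = −9x². Subtract (−9x²)·D = 27x⁴ + 63x³ − 36x². Remainder: −9x³ − 42x² − 32x + 34.
Step 5: lead(−9x³ − 42x² − 32x + 34) ÷ lead(D) = −9x³ ÷ −3x² = 3x. Subtract (3x)·D = −9x³ − 21x² + 12x. Remainder: −21x² − 44x + 34.
Step 6: lead(−21x² − 44x + 34) ÷ lead(D) = −21x² ÷ −3x² = 7. Subtract (7)·D = −21x² − 49x + 28. Remainder: 5x + 6.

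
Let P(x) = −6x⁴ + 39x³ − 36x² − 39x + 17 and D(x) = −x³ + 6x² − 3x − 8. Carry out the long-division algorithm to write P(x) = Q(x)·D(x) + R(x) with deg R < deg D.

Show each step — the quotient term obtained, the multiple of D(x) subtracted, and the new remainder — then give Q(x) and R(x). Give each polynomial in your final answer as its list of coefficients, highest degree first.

Step 1: lead(−6x⁴ + 39x³ − 36x² − 39x + 17) ÷ lead(D) = −6x⁴ ÷ −x³ = 6x. Subtract (6x)·D = −6x⁴ + 36x³ − 18x² − 48x. Remainder: 3x³ − 18x² + 9x + 17.
Step 2: lead(3x³ − 18x² + 9x + 17) ÷ lead(D) = 3x³ ÷ −x³ = −3. Subtract (−3)·D = 3x³ − 18x² + 9x + 24. Remainder: −7.

Q = [6, -3]; R = [-7]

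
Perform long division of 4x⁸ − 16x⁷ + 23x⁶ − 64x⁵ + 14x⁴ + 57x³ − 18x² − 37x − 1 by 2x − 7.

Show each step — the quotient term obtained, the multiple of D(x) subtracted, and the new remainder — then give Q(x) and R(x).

Q(x) = 2x⁷ − x⁶ + 8x⁵ − 4x⁴ − 7x³ + 4x² + 5x − 1; R(x) = −8

Step 1: lead(4x⁸ − 16x⁷ + 23x⁶ − 64x⁵ + 14x⁴ + 57x³ − 18x² − 37x − 1) ÷ lead(D) = 4x⁸ ÷ 2x = 2x⁷. Subtract (2x⁷)·D = 4x⁸ − 14x⁷. Remainder: −2x⁷ + 23x⁶ − 64x⁵ + 14x⁴ + 57x³ − 18x² − 37x − 1.
Step 2: lead(−2x⁷ + 23x⁶ − 64x⁵ + 14x⁴ + 57x³ − 18x² − 37x − 1) ÷ lead(D) = −2x⁷ ÷ 2x = −x⁶. Subtract (−x⁶)·D = −2x⁷ + 7x⁶. Remainder: 16x⁶ − 64x⁵ + 14x⁴ + 57x³ − 18x² − 37x − 1.
Step 3: lead(16x⁶ − 64x⁵ + 14x⁴ + 57x³ − 18x² − 37x − 1) ÷ lead(D) = 16x⁶ ÷ 2x = 8x⁵. Subtract (8x⁵)·D = 16x⁶ − 56x⁵. Remainder: −8x⁵ + 14x⁴ + 57x³ − 18x² − 37x − 1.
Step 4: lead(−8x⁵ + 14x⁴ + 57x³ − 18x² − 37x − 1) ÷ lead(D) = −8x⁵ ÷ 2x = −4x⁴. Subtract (−4x⁴)·D = −8x⁵ + 28x⁴. Remainder: −14x⁴ + 57x³ − 18x² − 37x − 1.
Step 5: lead(−14x⁴ + 57x³ − 18x² − 37x − 1) ÷ lead(D) = −14x⁴ ÷ 2x = −7x³. Subtract (−7x³)·D = −14x⁴ + 49x³. Remainder: 8x³ − 18x² − 37x − 1.
Step 6: lead(8x³ − 18x² − 37x − 1) ÷ lead(D) = 8x³ ÷ 2x = 4x². Subtract (4x²)·D = 8x³ − 28x². Remainder: 10x² − 37x − 1.
Step 7: lead(10x² − 37x − 1) ÷ lead(D) = 10x² ÷ 2x = 5x. Subtract (5x)·D = 10x² − 35x. Remainder: −2x − 1.
Step 8: lead(−2x − 1) ÷ lead(D) = −2x ÷ 2x = −1. Subtract (−1)·D = −2x + 7. Remainder: −8.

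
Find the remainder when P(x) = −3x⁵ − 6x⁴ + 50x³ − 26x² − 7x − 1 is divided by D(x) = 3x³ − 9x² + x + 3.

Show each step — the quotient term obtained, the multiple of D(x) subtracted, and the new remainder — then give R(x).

R(x) = 6x − 7

Step 1: lead(−3x⁵ − 6x⁴ + 50x³ − 26x² − 7x − 1) ÷ lead(D) = −3x⁵ ÷ 3x³ = −x². Subtract (−x²)·D = −3x⁵ + 9x⁴ − x³ − 3x². Remainder: −15x⁴ + 51x³ − 23x² − 7x − 1.
Step 2: lead(−15x⁴ + 51x³ − 23x² − 7x − 1) ÷ lead(D) = −15x⁴ ÷ 3x³ = −5x. Subtract (−5x)·D = −15x⁴ + 45x³ − 5x² − 15x. Remainder: 6x³ − 18x² + 8x − 1.
Step 3: lead(6x³ − 18x² + 8x − 1) ÷ lead(D) = 6x³ ÷ 3x³ = 2. Subtract (2)·D = 6x³ − 18x² + 2x + 6. Remainder: 6x − 7.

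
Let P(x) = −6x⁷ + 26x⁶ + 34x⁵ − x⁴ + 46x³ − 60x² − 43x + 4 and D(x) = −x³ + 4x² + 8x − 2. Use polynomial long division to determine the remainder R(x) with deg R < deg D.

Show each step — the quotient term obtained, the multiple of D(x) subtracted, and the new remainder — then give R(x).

R(x) = −x − 8

Step 1: lead(−6x⁷ + 26x⁶ + 34x⁵ − x⁴ + 46x³ − 60x² − 43x + 4) ÷ lead(D) = −6x⁷ ÷ −x³ = 6x⁴. Subtract (6x⁴)·D = −6x⁷ + 24x⁶ + 48x⁵ − 12x⁴. Remainder: 2x⁶ − 14x⁵ + 11x⁴ + 46x³ − 60x² − 43x + 4.
Step 2: lead(2x⁶ − 14x⁵ + 11x⁴ + 46x³ − 60x² − 43x + 4) ÷ lead(D) = 2x⁶ ÷ −x³ = −2x³. Subtract (−2x³)·D = 2x⁶ − 8x⁵ − 16x⁴ + 4x³. Remainder: −6x⁵ + 27x⁴ + 42x³ − 60x² − 43x + 4.
Step 3: lead(−6x⁵ + 27x⁴ + 42x³ − 60x² − 43x + 4) ÷ lead(D) = −6x⁵ ÷ −x³ = 6x². Subtract (6x²)·D = −6x⁵ + 24x⁴ + 48x³ − 12x². Remainder: 3x⁴ − 6x³ − 48x² − 43x + 4.
Step 4: lead(3x⁴ − 6x³ − 48x² − 43x + 4) ÷ lead(D) = 3x⁴ ÷ −x³ = −3x. Subtract (−3x)·D = 3x⁴ − 12x³ − 24x² + 6x. Remainder: 6x³ − 24x² − 49x + 4.
Step 5: lead(6x³ − 24x² − 49x + 4) ÷ lead(D) = 6x³ ÷ −x³ = −6. Subtract (−6)·D = 6x³ − 24x² − 48x + 12. Remainder: −x − 8.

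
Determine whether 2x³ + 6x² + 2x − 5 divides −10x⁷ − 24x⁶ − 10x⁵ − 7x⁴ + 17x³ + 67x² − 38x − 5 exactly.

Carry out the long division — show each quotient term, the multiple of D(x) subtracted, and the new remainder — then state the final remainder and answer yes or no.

R(x) = 0, so D(x) is a factor of P(x). yes

Step 1: lead(−10x⁷ − 24x⁶ − 10x⁵ − 7x⁴ + 17x³ + 67x² − 38x − 5) ÷ lead(D) = −10x⁷ ÷ 2x³ = −5x⁴. Subtract (−5x⁴)·D = −10x⁷ − 30x⁶ − 10x⁵ + 25x⁴. Remainder: 6x⁶ − 32x⁴ + 17x³ + 67x² − 38x − 5.
Step 2: lead(6x⁶ − 32x⁴ + 17x³ + 67x² − 38x − 5) ÷ lead(D) = 6x⁶ ÷ 2x³ = 3x³. Subtract (3x³)·D = 6x⁶ + 18x⁵ + 6x⁴ − 15x³. Remainder: −18x⁵ − 38x⁴ + 32x³ + 67x² − 38x − 5.
Step 3: lead(−18x⁵ − 38x⁴ + 32x³ + 67x² − 38x − 5) ÷ lead(D) = −18x⁵ ÷ 2x³ = −9x². Subtract (−9x²)·D = −18x⁵ − 54x⁴ − 18x³ + 45x². Remainder: 16x⁴ + 50x³ + 22x² − 38x − 5.
Step 4: lead(16x⁴ + 50x³ + 22x² − 38x − 5) ÷ lead(D) = 16x⁴ ÷ 2x³ = 8x. Subtract (8x)·D = 16x⁴ + 48x³ + 16x² − 40x. Remainder: 2x³ + 6x² + 2x − 5.
Step 5: lead(2x³ + 6x² + 2x − 5) ÷ lead(D) = 2x³ ÷ 2x³ = 1. Subtract (1)·D = 2x³ + 6x² + 2x − 5. Remainder: 0.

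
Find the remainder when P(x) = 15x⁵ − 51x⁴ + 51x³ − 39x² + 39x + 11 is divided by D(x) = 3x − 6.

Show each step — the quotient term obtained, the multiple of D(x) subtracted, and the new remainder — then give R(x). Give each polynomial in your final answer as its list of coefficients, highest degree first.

R = [5]

Step 1: lead(15x⁵ − 51x⁴ + 51x³ − 39x² + 39x + 11) ÷ lead(D) = 15x⁵ ÷ 3x = 5x⁴. Subtract (5x⁴)·D = 15x⁵ − 30x⁴. Remainder: −21x⁴ + 51x³ − 39x² + 39x + 11.
Step 2: lead(−21x⁴ + 51x³ − 39x² + 39x + 11) ÷ lead(D) = −21x⁴ ÷ 3x = −7x³. Subtract (−7x³)·D = −21x⁴ + 42x³. Remainder: 9x³ − 39x² + 39x + 11.
Step 3: lead(9x³ − 39x² + 39x + 11) ÷ lead(D) = 9x³ ÷ 3x = 3x². Subtract (3x²)·D = 9x³ − 18x². Remainder: −21x² + 39x + 11.
Step 4: lead(−21x² + 39x + 11) ÷ lead(D) = −21x² ÷ 3x = −7x. Subtract (−7x)·D = −21x² + 42x. Remainder: −3x + 11.
Step 5: lead(−3x + 11) ÷ lead(D) = −3x ÷ 3x = −1. Subtract (−1)·D = −3x + 6. Remainder: 5.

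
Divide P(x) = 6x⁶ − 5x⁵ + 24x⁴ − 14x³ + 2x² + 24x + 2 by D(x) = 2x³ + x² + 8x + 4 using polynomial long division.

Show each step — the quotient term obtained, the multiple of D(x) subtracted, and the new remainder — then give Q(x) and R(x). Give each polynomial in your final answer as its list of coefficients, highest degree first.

Step 1: lead(6x⁶ − 5x⁵ + 24x⁴ − 14x³ + 2x² + 24x + 2) ÷ lead(D) = 6x⁶ ÷ 2x³ = 3x³. Subtract (3x³)·D = 6x⁶ + 3x⁵ + 24x⁴ + 12x³. Remainder: −8x⁵ − 26x³ + 2x² + 24x + 2.
Step 2: lead(−8x⁵ − 26x³ + 2x² + 24x + 2) ÷ lead(D) = −8x⁵ ÷ 2x³ = −4x². Subtract (−4x²)·D = −8x⁵ − 4x⁴ − 32x³ − 16x². Remainder: 4x⁴ + 6x³ + 18x² + 24x + 2.
Step 3: lead(4x⁴ + 6x³ + 18x² + 24x + 2) ÷ lead(D) = 4x⁴ ÷ 2x³ = 2x. Subtract (2x)·D = 4x⁴ + 2x³ + 16x² + 8x. Remainder: 4x³ + 2x² + 16x + 2.
Step 4: lead(4x³ + 2x² + 16x + 2) ÷ lead(D) = 4x³ ÷ 2x³ = 2. Subtract (2)·D = 4x³ + 2x² + 16x + 8. Remainder: −6.

Q = [3, -4, 2, 2]; R = [-6]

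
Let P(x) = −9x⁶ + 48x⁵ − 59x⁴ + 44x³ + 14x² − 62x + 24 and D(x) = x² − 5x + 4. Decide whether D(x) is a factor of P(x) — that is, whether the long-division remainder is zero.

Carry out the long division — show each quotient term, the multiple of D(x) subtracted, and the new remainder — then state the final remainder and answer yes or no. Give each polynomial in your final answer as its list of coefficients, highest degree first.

R = [0], so D(x) is a factor of P(x). yes

Step 1: lead(−9x⁶ + 48x⁵ − 59x⁴ + 44x³ + 14x² − 62x + 24) ÷ lead(D) = −9x⁶ ÷ x² = −9x⁴. Subtract (−9x⁴)·D = −9x⁶ + 45x⁵ − 36x⁴. Remainder: 3x⁵ − 23x⁴ + 44x³ + 14x² − 62x + 24.
Step 2: lead(3x⁵ − 23x⁴ + 44x³ + 14x² − 62x + 24) ÷ lead(D) = 3x⁵ ÷ x² = 3x³. Subtract (3x³)·D = 3x⁵ − 15x⁴ + 12x³. Remainder: −8x⁴ + 32x³ + 14x² − 62x + 24.
Step 3: lead(−8x⁴ + 32x³ + 14x² − 62x + 24) ÷ lead(D) = −8x⁴ ÷ x² = −8x². Subtract (−8x²)·D = −8x⁴ + 40x³ − 32x². Remainder: −8x³ + 46x² − 62x + 24.
Step 4: lead(−8x³ + 46x² − 62x + 24) ÷ lead(D) = −8x³ ÷ x² = −8x. Subtract (−8x)·D = −8x³ + 40x² − 32x. Remainder: 6x² − 30x + 24.
Step 5: lead(6x² − 30x + 24) ÷ lead(D) = 6x² ÷ x² = 6. Subtract (6)·D = 6x² − 30x + 24. Remainder: 0.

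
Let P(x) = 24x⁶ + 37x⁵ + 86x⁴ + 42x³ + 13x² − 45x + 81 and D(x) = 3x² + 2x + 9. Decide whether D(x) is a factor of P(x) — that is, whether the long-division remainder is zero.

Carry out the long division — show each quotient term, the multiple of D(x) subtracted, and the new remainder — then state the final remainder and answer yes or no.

Step 1: lead(24x⁶ + 37x⁵ + 86x⁴ + 42x³ + 13x² − 45x + 81) ÷ lead(D) = 24x⁶ ÷ 3x² = 8x⁴. Subtract (8x⁴)·D = 24x⁶ + 16x⁵ + 72x⁴. Remainder: 21x⁵ + 14x⁴ + 42x³ + 13x² − 45x + 81.
Step 2: lead(21x⁵ + 14x⁴ + 42x³ + 13x² − 45x + 81) ÷ lead(D) = 21x⁵ ÷ 3x² = 7x³. Subtract (7x³)·D = 21x⁵ + 14x⁴ + 63x³. Remainder: −21x³ + 13x² − 45x + 81.
Step 3: lead(−21x³ + 13x² − 45x + 81) ÷ lead(D) = −21x³ ÷ 3x² = −7x. Subtract (−7x)·D = −21x³ − 14x² − 63x. Remainder: 27x² + 18x + 81.
Step 4: lead(27x² + 18x + 81) ÷ lead(D) = 27x² ÷ 3x² = 9. Subtract (9)·D = 27x² + 18x + 81. Remainder: 0.

R(x) = 0, so D(x) is a factor of P(x). yes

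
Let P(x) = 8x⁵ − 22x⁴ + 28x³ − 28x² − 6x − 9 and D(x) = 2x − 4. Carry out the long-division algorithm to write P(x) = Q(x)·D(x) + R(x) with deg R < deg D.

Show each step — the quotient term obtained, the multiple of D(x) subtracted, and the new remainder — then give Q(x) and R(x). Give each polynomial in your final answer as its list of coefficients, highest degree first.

Step 1: lead(8x⁵ − 22x⁴ + 28x³ − 28x² − 6x − 9) ÷ lead(D) = 8x⁵ ÷ 2x = 4x⁴. Subtract (4x⁴)·D = 8x⁵ − 16x⁴. Remainder: −6x⁴ + 28x³ − 28x² − 6x − 9.
Step 2: lead(−6x⁴ + 28x³ − 28x² − 6x − 9) ÷ lead(D) = −6x⁴ ÷ 2x = −3x³. Subtract (−3x³)·D = −6x⁴ + 12x³. Remainder: 16x³ − 28x² − 6x − 9.
Step 3: lead(16x³ − 28x² − 6x − 9) ÷ lead(D) = 16x³ ÷ 2x = 8x². Subtract (8x²)·D = 16x³ − 32x². Remainder: 4x² − 6x − 9.
Step 4: lead(4x² − 6x − 9) ÷ lead(D) = 4x² ÷ 2x = 2x. Subtract (2x)·D = 4x² − 8x. Remainder: 2x − 9.
Step 5: lead(2x − 9) ÷ lead(D) = 2x ÷ 2x = 1. Subtract (1)·D = 2x − 4. Remainder: −5.

Q = [4, -3, 8, 2, 1]; R = [-5]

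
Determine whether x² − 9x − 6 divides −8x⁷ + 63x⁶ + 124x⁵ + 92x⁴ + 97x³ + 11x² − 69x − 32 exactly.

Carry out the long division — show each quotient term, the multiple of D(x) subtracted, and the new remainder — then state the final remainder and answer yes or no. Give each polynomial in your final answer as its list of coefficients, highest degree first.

Step 1: lead(−8x⁷ + 63x⁶ + 124x⁵ + 92x⁴ + 97x³ + 11x² − 69x − 32) ÷ lead(D) = −8x⁷ ÷ x² = −8x⁵. Subtract (−8x⁵)·D = −8x⁷ + 72x⁶ + 48x⁵. Remainder: −9x⁶ + 76x⁵ + 92x⁴ + 97x³ + 11x² − 69x − 32.
Step 2: lead(−9x⁶ + 76x⁵ + 92x⁴ + 97x³ + 11x² − 69x − 32) ÷ lead(D) = −9x⁶ ÷ x² = −9x⁴. Subtract (−9x⁴)·D = −9x⁶ + 81x⁵ + 54x⁴. Remainder: −5x⁵ + 38x⁴ + 97x³ + 11x² − 69x − 32.
Step 3: lead(−5x⁵ + 38x⁴ + 97x³ + 11x² − 69x − 32) ÷ lead(D) = −5x⁵ ÷ x² = −5x³. Subtract (−5x³)·D = −5x⁵ + 45x⁴ + 30x³. Remainder: −7x⁴ + 67x³ + 11x² − 69x − 32.
Step 4: lead(−7x⁴ + 67x³ + 11x² − 69x − 32) ÷ lead(D) = −7x⁴ ÷ x² = −7x². Subtract (−7x²)·D = −7x⁴ + 63x³ + 42x². Remainder: 4x³ − 31x² − 69x − 32.
Step 5: lead(4x³ − 31x² − 69x − 32) ÷ lead(D) = 4x³ ÷ x² = 4x. Subtract (4x)·D = 4x³ − 36x² − 24x. Remainder: 5x² − 45x − 32.
Step 6: lead(5x² − 45x − 32) ÷ lead(D) = 5x² ÷ x² = 5. Subtract (5)·D = 5x² − 45x − 30. Remainder: −2.

R = [-2], so D(x) is not a factor of P(x). no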